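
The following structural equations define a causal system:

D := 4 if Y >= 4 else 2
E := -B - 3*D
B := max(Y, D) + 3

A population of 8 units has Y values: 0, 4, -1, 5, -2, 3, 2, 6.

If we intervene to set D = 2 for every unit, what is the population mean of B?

Under do(D=2), D's equation is replaced by D=2 for every unit. Per-unit B: 5, 7, 5, 8, 5, 6, 5, 9. Mean = 6.25.

6.25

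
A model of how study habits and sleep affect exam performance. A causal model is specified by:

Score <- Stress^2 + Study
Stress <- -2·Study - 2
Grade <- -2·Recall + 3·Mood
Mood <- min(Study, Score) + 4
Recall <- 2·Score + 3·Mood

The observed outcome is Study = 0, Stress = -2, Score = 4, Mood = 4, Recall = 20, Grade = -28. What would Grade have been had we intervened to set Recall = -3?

The intervention breaks the incoming arrows to Recall: Recall <- 2·Score + 3·Mood no longer applies, and Recall = -3.
Stress = -2·Study - 2  [with Study=0]  = -2
Score = Stress^2 + Study  [with Stress=-2, Study=0]  = 4
Mood = min(Study, Score) + 4  [with Study=0, Score=4]  = 4
Grade = -2·Recall + 3·Mood  [with Recall=-3, Mood=4]  = 18

18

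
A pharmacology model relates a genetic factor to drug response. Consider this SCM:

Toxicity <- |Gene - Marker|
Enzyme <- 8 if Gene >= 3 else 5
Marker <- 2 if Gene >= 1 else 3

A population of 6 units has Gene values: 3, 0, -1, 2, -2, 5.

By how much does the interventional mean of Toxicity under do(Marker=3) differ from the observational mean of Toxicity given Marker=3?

Under do(Marker=3), Marker's equation is replaced by Marker=3 for every unit. Per-unit Toxicity: 0, 3, 4, 1, 5, 2. Mean = 2.5.
Observing Marker=3 restricts to units where Marker's equation naturally yields 3: Gene ∈ {0, -1, -2}. In that subpopulation Toxicity = 3, 4, 5, mean 4.
Difference = 2.5 − 4 = -1.5.

-1.5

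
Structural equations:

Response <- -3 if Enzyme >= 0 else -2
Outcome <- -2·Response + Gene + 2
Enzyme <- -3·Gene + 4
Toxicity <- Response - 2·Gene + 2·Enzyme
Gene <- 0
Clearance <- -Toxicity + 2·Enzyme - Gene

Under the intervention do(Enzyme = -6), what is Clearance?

2

do(Enzyme=-6) replaces the equation Enzyme <- -3·Gene + 4 with the constant Enzyme = -6.
Response = -3 if Enzyme >= 0 else -2  [with Enzyme=-6]  = -2
Toxicity = Response - 2·Gene + 2·Enzyme  [with Response=-2, Gene=0, Enzyme=-6]  = -14
Clearance = -Toxicity + 2·Enzyme - Gene  [with Toxicity=-14, Enzyme=-6, Gene=0]  = 2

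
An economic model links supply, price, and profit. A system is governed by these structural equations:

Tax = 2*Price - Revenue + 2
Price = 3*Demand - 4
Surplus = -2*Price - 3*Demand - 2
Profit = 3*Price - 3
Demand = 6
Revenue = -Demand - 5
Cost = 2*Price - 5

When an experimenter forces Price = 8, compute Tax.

29

do(Price=8) replaces the equation Price = 3*Demand - 4 with the constant Price = 8.
Revenue = -Demand - 5  [with Demand=6]  = -11
Tax = 2*Price - Revenue + 2  [with Price=8, Revenue=-11]  = 29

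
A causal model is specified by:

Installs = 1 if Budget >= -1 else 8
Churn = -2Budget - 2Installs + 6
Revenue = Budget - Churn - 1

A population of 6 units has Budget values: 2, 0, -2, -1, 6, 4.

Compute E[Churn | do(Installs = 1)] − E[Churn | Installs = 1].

Under do(Installs=1), Installs's equation is replaced by Installs=1 for every unit. Per-unit Churn: 0, 4, 8, 6, -8, -4. Mean = 1.
Observing Installs=1 restricts to units where Installs's equation naturally yields 1: Budget ∈ {2, 0, -1, 6, 4}. In that subpopulation Churn = 0, 4, 6, -8, -4, mean -0.4.
Difference = 1 − (-0.4) = 1.4.

1.4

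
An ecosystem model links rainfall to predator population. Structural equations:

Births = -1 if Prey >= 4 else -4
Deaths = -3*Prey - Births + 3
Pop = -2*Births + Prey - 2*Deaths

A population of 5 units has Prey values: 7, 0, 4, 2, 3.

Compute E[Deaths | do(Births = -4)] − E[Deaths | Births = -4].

-4.6

do(Births=-4) breaks Births's dependence on Prey. With Births=-4 fixed, Deaths across the units is -14, 7, -5, 1, -2, mean -2.6.
Conditioning on Births=-4 selects the 3 unit(s) with Prey ∈ {0, 2, 3}. Their Deaths values: 7, 1, -2. Mean = 2.
Difference = -2.6 − 2 = -4.6.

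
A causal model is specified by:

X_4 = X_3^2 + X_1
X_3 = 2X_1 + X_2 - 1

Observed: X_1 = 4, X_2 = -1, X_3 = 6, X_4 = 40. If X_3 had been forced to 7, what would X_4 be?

The intervention breaks the incoming arrows to X_3: X_3 = 2X_1 + X_2 - 1 no longer applies, and X_3 = 7.
X_4 = X_3^2 + X_1  [with X_3=7, X_1=4]  = 53

53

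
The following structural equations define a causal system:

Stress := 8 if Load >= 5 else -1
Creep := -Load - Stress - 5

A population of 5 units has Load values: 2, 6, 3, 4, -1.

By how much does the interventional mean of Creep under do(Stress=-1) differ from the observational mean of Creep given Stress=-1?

-0.8

The intervention sets Stress=-1 in all 5 units regardless of Load. Recomputing Creep per unit gives -6, -10, -7, -8, -3; average -6.8.
Observing Stress=-1 restricts to units where Stress's equation naturally yields -1: Load ∈ {2, 3, 4, -1}. In that subpopulation Creep = -6, -7, -8, -3, mean -6.
Difference = -6.8 − (-6) = -0.8.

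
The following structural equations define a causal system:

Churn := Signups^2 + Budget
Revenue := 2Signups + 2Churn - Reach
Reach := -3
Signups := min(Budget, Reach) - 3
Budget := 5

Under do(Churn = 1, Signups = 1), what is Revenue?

7

The joint intervention fixes Churn = 1, Signups = 1, removing each variable's own equation.
Revenue = 2Signups + 2Churn - Reach  [with Signups=1, Churn=1, Reach=-3]  = 7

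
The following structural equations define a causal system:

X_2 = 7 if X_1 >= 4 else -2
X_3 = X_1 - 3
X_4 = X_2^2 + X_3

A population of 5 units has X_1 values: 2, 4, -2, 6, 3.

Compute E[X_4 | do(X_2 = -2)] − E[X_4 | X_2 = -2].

Every unit gets X_2=-2 under the intervention. X_4 values become 3, 5, -1, 7, 4; E[X_4|do(X_2=-2)] = 3.6.
E[X_4|X_2=-2] averages over only the 3 units with X_2=-2 (X_1 = 2, -2, 3): X_4 = 3, -1, 4, mean 2.
Difference = 3.6 − 2 = 1.6.

1.6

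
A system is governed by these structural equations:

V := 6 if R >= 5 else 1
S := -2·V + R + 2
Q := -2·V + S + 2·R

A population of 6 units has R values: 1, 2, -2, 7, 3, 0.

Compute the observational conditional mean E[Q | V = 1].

Observing V=1 restricts to units where V's equation naturally yields 1: R ∈ {1, 2, -2, 3, 0}. In that subpopulation Q = 1, 4, -8, 7, -2, mean 0.4.

0.4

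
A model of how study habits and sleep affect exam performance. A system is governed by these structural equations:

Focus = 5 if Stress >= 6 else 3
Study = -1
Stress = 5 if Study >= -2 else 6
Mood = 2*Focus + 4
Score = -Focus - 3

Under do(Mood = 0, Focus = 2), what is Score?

Under do(Mood = 0, Focus = 2), each intervened variable's structural equation is replaced by its fixed value.
Score = -Focus - 3  [with Focus=2]  = -5

-5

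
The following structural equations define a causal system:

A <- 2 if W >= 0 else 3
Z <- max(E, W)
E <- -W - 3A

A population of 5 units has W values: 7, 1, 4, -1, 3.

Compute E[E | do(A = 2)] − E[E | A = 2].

0.95

Under do(A=2), A's equation is replaced by A=2 for every unit. Per-unit E: -13, -7, -10, -5, -9. Mean = -8.8.
Observing A=2 restricts to units where A's equation naturally yields 2: W ∈ {7, 1, 4, 3}. In that subpopulation E = -13, -7, -10, -9, mean -9.75.
Difference = -8.8 − (-9.75) = 0.95.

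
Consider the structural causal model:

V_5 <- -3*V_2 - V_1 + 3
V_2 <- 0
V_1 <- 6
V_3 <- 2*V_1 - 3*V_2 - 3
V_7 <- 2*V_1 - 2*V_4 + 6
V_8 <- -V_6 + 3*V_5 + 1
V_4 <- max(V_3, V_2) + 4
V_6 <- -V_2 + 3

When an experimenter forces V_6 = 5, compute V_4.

do(V_6=5) replaces the equation V_6 <- -V_2 + 3 with the constant V_6 = 5.
No directed path runs from V_6 to V_4, so V_4 keeps its natural value.
V_3 = 2*V_1 - 3*V_2 - 3  [with V_1=6, V_2=0]  = 9
V_4 = max(V_3, V_2) + 4  [with V_3=9, V_2=0]  = 13

13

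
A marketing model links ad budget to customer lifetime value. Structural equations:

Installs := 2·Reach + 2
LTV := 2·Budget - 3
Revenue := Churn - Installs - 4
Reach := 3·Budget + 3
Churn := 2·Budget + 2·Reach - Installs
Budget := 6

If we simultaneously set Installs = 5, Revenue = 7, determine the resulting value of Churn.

49

The joint intervention fixes Installs = 5, Revenue = 7, removing each variable's own equation.
Reach = 3·Budget + 3  [with Budget=6]  = 21
Churn = 2·Budget + 2·Reach - Installs  [with Budget=6, Reach=21, Installs=5]  = 49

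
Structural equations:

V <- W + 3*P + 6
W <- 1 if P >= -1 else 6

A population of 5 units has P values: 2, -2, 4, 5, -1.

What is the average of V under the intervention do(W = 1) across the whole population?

11.8

The intervention sets W=1 in all 5 units regardless of P. Recomputing V per unit gives 13, 1, 19, 22, 4; average 11.8.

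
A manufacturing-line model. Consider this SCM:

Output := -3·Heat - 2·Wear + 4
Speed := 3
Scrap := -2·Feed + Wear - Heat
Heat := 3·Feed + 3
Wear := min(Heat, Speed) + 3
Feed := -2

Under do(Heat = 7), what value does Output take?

The intervention breaks the incoming arrows to Heat: Heat := 3·Feed + 3 no longer applies, and Heat = 7.
Wear = min(Heat, Speed) + 3  [with Heat=7, Speed=3]  = 6
Output = -3·Heat - 2·Wear + 4  [with Heat=7, Wear=6]  = -29

-29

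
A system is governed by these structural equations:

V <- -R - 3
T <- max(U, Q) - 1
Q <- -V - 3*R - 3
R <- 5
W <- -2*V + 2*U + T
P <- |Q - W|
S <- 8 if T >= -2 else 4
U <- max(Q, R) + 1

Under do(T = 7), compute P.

45

do(T=7) replaces the equation T <- max(U, Q) - 1 with the constant T = 7.
V = -R - 3  [with R=5]  = -8
Q = -V - 3*R - 3  [with V=-8, R=5]  = -10
U = max(Q, R) + 1  [with Q=-10, R=5]  = 6
W = -2*V + 2*U + T  [with V=-8, U=6, T=7]  = 35
P = |Q - W|  [with Q=-10, W=35]  = 45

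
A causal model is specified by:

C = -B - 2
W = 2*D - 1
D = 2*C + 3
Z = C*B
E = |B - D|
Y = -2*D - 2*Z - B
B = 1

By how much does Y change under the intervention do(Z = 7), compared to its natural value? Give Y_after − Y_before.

The intervention breaks the incoming arrows to Z: Z = C*B no longer applies, and Z = 7.
C = -B - 2  [with B=1]  = -3
D = 2*C + 3  [with C=-3]  = -3
Y = -2*D - 2*Z - B  [with D=-3, Z=7, B=1]  = -9
Without intervention: C = -B - 2  [with B=1]  = -3; Z = C*B  [with C=-3, B=1]  = -3; D = 2*C + 3  [with C=-3]  = -3; Y = -2*D - 2*Z - B  [with D=-3, Z=-3, B=1]  = 11.
Change = -9 − 11 = -20.

-20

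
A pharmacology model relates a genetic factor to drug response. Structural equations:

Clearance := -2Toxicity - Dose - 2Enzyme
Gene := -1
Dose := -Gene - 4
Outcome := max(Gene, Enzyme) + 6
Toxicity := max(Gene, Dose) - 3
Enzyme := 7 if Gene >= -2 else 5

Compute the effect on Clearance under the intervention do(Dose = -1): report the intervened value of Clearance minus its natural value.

-2

do(Dose=-1) replaces the equation Dose := -Gene - 4 with the constant Dose = -1.
Enzyme = 7 if Gene >= -2 else 5  [with Gene=-1]  = 7
Toxicity = max(Gene, Dose) - 3  [with Gene=-1, Dose=-1]  = -4
Clearance = -2Toxicity - Dose - 2Enzyme  [with Toxicity=-4, Dose=-1, Enzyme=7]  = -5
Without intervention: Dose = -Gene - 4  [with Gene=-1]  = -3; Enzyme = 7 if Gene >= -2 else 5  [with Gene=-1]  = 7; Toxicity = max(Gene, Dose) - 3  [with Gene=-1, Dose=-3]  = -4; Clearance = -2Toxicity - Dose - 2Enzyme  [with Toxicity=-4, Dose=-3, Enzyme=7]  = -3.
Change = -5 − (-3) = -2.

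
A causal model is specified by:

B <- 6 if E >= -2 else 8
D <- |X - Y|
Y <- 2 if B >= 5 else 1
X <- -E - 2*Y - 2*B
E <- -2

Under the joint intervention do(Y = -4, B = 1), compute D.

12

Setting Y = -4, B = 1 by intervention discards those variables' equations.
X = -E - 2*Y - 2*B  [with E=-2, Y=-4, B=1]  = 8
D = |X - Y|  [with X=8, Y=-4]  = 12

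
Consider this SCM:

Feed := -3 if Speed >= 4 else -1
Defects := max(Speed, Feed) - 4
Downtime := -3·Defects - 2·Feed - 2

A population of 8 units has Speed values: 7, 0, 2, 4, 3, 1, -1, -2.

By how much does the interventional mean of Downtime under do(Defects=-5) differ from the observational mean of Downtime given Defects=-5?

1

Under do(Defects=-5), Defects's equation is replaced by Defects=-5 for every unit. Per-unit Downtime: 19, 15, 15, 19, 15, 15, 15, 15. Mean = 16.
Conditioning on Defects=-5 selects the 2 unit(s) with Speed ∈ {-1, -2}. Their Downtime values: 15, 15. Mean = 15.
Difference = 16 − 15 = 1.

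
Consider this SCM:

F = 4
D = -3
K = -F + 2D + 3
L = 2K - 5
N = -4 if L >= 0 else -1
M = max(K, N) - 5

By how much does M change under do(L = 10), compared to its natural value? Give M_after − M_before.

Under do(L=10), the mechanism L = 2K - 5 is discarded; L is fixed at 10.
K = -F + 2D + 3  [with F=4, D=-3]  = -7
N = -4 if L >= 0 else -1  [with L=10]  = -4
M = max(K, N) - 5  [with K=-7, N=-4]  = -9
Without intervention: K = -F + 2D + 3  [with F=4, D=-3]  = -7; L = 2K - 5  [with K=-7]  = -19; N = -4 if L >= 0 else -1  [with L=-19]  = -1; M = max(K, N) - 5  [with K=-7, N=-1]  = -6.
Change = -9 − (-6) = -3.

-3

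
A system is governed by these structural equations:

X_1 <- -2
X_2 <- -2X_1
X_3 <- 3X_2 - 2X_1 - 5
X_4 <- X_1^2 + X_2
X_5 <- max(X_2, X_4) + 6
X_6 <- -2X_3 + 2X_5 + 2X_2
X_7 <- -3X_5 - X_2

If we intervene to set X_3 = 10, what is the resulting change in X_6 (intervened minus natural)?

2

The intervention breaks the incoming arrows to X_3: X_3 <- 3X_2 - 2X_1 - 5 no longer applies, and X_3 = 10.
X_2 = -2X_1  [with X_1=-2]  = 4
X_4 = X_1^2 + X_2  [with X_1=-2, X_2=4]  = 8
X_5 = max(X_2, X_4) + 6  [with X_2=4, X_4=8]  = 14
X_6 = -2X_3 + 2X_5 + 2X_2  [with X_3=10, X_5=14, X_2=4]  = 16
Without intervention: X_2 = -2X_1  [with X_1=-2]  = 4; X_3 = 3X_2 - 2X_1 - 5  [with X_2=4, X_1=-2]  = 11; X_4 = X_1^2 + X_2  [with X_1=-2, X_2=4]  = 8; X_5 = max(X_2, X_4) + 6  [with X_2=4, X_4=8]  = 14; X_6 = -2X_3 + 2X_5 + 2X_2  [with X_3=11, X_5=14, X_2=4]  = 14.
Change = 16 − 14 = 2.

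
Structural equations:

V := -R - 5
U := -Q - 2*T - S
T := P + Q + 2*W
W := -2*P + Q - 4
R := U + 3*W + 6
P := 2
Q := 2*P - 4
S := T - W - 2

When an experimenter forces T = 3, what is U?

-15

Under do(T=3), the mechanism T := P + Q + 2*W is discarded; T is fixed at 3.
Q = 2*P - 4  [with P=2]  = 0
W = -2*P + Q - 4  [with P=2, Q=0]  = -8
S = T - W - 2  [with T=3, W=-8]  = 9
U = -Q - 2*T - S  [with Q=0, T=3, S=9]  = -15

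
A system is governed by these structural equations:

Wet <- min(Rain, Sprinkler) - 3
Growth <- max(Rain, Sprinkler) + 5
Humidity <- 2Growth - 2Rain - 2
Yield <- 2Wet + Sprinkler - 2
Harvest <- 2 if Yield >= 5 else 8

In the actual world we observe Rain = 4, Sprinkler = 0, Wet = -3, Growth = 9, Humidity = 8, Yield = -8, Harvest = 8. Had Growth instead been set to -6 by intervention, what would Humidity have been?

-22

Intervening sets Growth = -6 and removes its equation (Growth <- max(Rain, Sprinkler) + 5).
Humidity = 2Growth - 2Rain - 2  [with Growth=-6, Rain=4]  = -22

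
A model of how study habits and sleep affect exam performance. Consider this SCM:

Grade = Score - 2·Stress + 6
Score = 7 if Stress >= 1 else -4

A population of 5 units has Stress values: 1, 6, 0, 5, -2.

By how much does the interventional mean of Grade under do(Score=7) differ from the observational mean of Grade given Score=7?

do(Score=7) breaks Score's dependence on Stress. With Score=7 fixed, Grade across the units is 11, 1, 13, 3, 17, mean 9.
Observing Score=7 restricts to units where Score's equation naturally yields 7: Stress ∈ {1, 6, 5}. In that subpopulation Grade = 11, 1, 3, mean 5.
Difference = 9 − 5 = 4.

4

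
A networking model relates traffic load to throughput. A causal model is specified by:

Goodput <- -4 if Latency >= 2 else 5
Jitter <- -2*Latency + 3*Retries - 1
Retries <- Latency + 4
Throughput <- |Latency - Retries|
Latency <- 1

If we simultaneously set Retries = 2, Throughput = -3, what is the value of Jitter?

3

The joint intervention fixes Retries = 2, Throughput = -3, removing each variable's own equation.
Jitter = -2*Latency + 3*Retries - 1  [with Latency=1, Retries=2]  = 3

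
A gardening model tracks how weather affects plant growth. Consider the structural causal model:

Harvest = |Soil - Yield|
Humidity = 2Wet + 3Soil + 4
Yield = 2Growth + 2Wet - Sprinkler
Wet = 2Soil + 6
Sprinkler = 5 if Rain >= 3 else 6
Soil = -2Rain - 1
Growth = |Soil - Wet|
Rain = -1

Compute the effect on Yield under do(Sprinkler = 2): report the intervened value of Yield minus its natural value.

4

Under do(Sprinkler=2), the mechanism Sprinkler = 5 if Rain >= 3 else 6 is discarded; Sprinkler is fixed at 2.
Soil = -2Rain - 1  [with Rain=-1]  = 1
Wet = 2Soil + 6  [with Soil=1]  = 8
Growth = |Soil - Wet|  [with Soil=1, Wet=8]  = 7
Yield = 2Growth + 2Wet - Sprinkler  [with Growth=7, Wet=8, Sprinkler=2]  = 28
Without intervention: Sprinkler = 5 if Rain >= 3 else 6  [with Rain=-1]  = 6; Soil = -2Rain - 1  [with Rain=-1]  = 1; Wet = 2Soil + 6  [with Soil=1]  = 8; Growth = |Soil - Wet|  [with Soil=1, Wet=8]  = 7; Yield = 2Growth + 2Wet - Sprinkler  [with Growth=7, Wet=8, Sprinkler=6]  = 24.
Change = 28 − 24 = 4.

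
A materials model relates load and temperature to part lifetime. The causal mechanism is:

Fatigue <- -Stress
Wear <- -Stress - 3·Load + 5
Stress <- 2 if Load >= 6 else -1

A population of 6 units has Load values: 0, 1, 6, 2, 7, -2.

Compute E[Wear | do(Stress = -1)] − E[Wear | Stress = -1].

-6.25

Every unit gets Stress=-1 under the intervention. Wear values become 6, 3, -12, 0, -15, 12; E[Wear|do(Stress=-1)] = -1.
Observing Stress=-1 restricts to units where Stress's equation naturally yields -1: Load ∈ {0, 1, 2, -2}. In that subpopulation Wear = 6, 3, 0, 12, mean 5.25.
Difference = -1 − 5.25 = -6.25.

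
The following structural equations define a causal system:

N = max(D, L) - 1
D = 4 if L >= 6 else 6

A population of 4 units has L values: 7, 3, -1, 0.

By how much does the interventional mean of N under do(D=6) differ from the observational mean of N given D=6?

do(D=6) breaks D's dependence on L. With D=6 fixed, N across the units is 6, 5, 5, 5, mean 5.25.
Conditioning on D=6 selects the 3 unit(s) with L ∈ {3, -1, 0}. Their N values: 5, 5, 5. Mean = 5.
Difference = 5.25 − 5 = 0.25.

0.25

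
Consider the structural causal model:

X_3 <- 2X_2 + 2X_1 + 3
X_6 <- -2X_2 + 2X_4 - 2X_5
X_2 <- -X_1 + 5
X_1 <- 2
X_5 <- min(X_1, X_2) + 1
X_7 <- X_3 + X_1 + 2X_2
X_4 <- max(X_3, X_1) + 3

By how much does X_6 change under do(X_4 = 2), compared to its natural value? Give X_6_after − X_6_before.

Under do(X_4=2), the mechanism X_4 <- max(X_3, X_1) + 3 is discarded; X_4 is fixed at 2.
X_2 = -X_1 + 5  [with X_1=2]  = 3
X_5 = min(X_1, X_2) + 1  [with X_1=2, X_2=3]  = 3
X_6 = -2X_2 + 2X_4 - 2X_5  [with X_2=3, X_4=2, X_5=3]  = -8
Without intervention: X_2 = -X_1 + 5  [with X_1=2]  = 3; X_3 = 2X_2 + 2X_1 + 3  [with X_2=3, X_1=2]  = 13; X_4 = max(X_3, X_1) + 3  [with X_3=13, X_1=2]  = 16; X_5 = min(X_1, X_2) + 1  [with X_1=2, X_2=3]  = 3; X_6 = -2X_2 + 2X_4 - 2X_5  [with X_2=3, X_4=16, X_5=3]  = 20.
Change = -8 − 20 = -28.

-28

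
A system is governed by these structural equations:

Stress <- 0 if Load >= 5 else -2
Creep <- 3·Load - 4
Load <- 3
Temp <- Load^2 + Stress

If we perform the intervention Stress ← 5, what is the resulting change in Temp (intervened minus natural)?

The intervention breaks the incoming arrows to Stress: Stress <- 0 if Load >= 5 else -2 no longer applies, and Stress = 5.
Temp = Load^2 + Stress  [with Load=3, Stress=5]  = 14
Without intervention: Stress = 0 if Load >= 5 else -2  [with Load=3]  = -2; Temp = Load^2 + Stress  [with Load=3, Stress=-2]  = 7.
Change = 14 − 7 = 7.

7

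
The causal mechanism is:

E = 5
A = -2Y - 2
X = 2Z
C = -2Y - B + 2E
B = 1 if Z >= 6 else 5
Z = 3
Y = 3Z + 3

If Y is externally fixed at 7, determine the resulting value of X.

6

do(Y=7) replaces the equation Y = 3Z + 3 with the constant Y = 7.
X is not downstream of the intervention, so its value is determined by the original equations.
X = 2Z  [with Z=3]  = 6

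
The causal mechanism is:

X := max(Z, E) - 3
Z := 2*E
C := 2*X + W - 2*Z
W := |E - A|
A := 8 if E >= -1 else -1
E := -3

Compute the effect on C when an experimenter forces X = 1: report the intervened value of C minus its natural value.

14

The intervention breaks the incoming arrows to X: X := max(Z, E) - 3 no longer applies, and X = 1.
Z = 2*E  [with E=-3]  = -6
A = 8 if E >= -1 else -1  [with E=-3]  = -1
W = |E - A|  [with E=-3, A=-1]  = 2
C = 2*X + W - 2*Z  [with X=1, W=2, Z=-6]  = 16
Without intervention: Z = 2*E  [with E=-3]  = -6; A = 8 if E >= -1 else -1  [with E=-3]  = -1; W = |E - A|  [with E=-3, A=-1]  = 2; X = max(Z, E) - 3  [with Z=-6, E=-3]  = -6; C = 2*X + W - 2*Z  [with X=-6, W=2, Z=-6]  = 2.
Change = 16 − 2 = 14.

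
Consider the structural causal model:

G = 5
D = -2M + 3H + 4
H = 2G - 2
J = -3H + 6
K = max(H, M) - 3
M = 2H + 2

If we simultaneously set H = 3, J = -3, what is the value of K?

Under do(H = 3, J = -3), each intervened variable's structural equation is replaced by its fixed value.
M = 2H + 2  [with H=3]  = 8
K = max(H, M) - 3  [with H=3, M=8]  = 5

5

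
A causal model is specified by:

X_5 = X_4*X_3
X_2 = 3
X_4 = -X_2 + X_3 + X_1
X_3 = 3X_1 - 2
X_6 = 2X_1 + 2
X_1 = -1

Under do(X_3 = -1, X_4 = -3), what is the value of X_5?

Setting X_3 = -1, X_4 = -3 by intervention discards those variables' equations.
X_5 = X_4*X_3  [with X_4=-3, X_3=-1]  = 3

3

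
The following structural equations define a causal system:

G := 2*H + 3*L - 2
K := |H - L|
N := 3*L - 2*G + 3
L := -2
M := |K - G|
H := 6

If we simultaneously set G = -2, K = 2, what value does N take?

Setting G = -2, K = 2 by intervention discards those variables' equations.
N = 3*L - 2*G + 3  [with L=-2, G=-2]  = 1

1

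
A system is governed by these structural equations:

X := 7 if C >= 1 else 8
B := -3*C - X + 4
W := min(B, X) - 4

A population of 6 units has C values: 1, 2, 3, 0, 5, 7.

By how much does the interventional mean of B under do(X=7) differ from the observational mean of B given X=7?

do(X=7) breaks X's dependence on C. With X=7 fixed, B across the units is -6, -9, -12, -3, -18, -24, mean -12.
Conditioning on X=7 selects the 5 unit(s) with C ∈ {1, 2, 3, 5, 7}. Their B values: -6, -9, -12, -18, -24. Mean = -13.8.
Difference = -12 − (-13.8) = 1.8.

1.8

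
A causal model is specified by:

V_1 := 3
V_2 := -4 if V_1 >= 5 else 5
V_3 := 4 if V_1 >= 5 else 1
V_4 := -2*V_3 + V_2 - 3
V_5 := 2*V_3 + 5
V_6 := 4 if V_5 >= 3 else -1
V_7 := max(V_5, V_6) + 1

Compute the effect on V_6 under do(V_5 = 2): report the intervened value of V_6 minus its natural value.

-5

The intervention breaks the incoming arrows to V_5: V_5 := 2*V_3 + 5 no longer applies, and V_5 = 2.
V_6 = 4 if V_5 >= 3 else -1  [with V_5=2]  = -1
Without intervention: V_3 = 4 if V_1 >= 5 else 1  [with V_1=3]  = 1; V_5 = 2*V_3 + 5  [with V_3=1]  = 7; V_6 = 4 if V_5 >= 3 else -1  [with V_5=7]  = 4.
Change = -1 − 4 = -5.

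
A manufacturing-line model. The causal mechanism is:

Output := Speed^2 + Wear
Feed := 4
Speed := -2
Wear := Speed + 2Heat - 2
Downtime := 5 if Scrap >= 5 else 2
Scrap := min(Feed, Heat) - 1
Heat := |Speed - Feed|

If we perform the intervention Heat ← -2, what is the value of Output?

The intervention breaks the incoming arrows to Heat: Heat := |Speed - Feed| no longer applies, and Heat = -2.
Wear = Speed + 2Heat - 2  [with Speed=-2, Heat=-2]  = -8
Output = Speed^2 + Wear  [with Speed=-2, Wear=-8]  = -4

-4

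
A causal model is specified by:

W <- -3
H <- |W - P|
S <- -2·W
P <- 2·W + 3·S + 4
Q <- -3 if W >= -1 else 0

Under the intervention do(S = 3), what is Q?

0

The intervention breaks the incoming arrows to S: S <- -2·W no longer applies, and S = 3.
Since Q is not a descendant of the intervened variable, it is unaffected.
Q = -3 if W >= -1 else 0  [with W=-3]  = 0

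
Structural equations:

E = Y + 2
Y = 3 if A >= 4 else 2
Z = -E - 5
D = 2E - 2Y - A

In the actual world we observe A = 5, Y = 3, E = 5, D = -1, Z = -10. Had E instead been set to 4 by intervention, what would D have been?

-3

The intervention breaks the incoming arrows to E: E = Y + 2 no longer applies, and E = 4.
Y = 3 if A >= 4 else 2  [with A=5]  = 3
D = 2E - 2Y - A  [with E=4, Y=3, A=5]  = -3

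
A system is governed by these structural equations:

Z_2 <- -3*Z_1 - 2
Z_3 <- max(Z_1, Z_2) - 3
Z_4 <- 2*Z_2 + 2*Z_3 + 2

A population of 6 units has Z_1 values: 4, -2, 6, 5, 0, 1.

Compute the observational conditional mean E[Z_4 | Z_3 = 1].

E[Z_4|Z_3=1] averages over only the 2 units with Z_3=1 (Z_1 = 4, -2): Z_4 = -24, 12, mean -6.

-6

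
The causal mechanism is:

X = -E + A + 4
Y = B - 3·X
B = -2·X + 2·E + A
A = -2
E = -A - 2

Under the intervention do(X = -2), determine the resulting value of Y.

8

do(X=-2) replaces the equation X = -E + A + 4 with the constant X = -2.
E = -A - 2  [with A=-2]  = 0
B = -2·X + 2·E + A  [with X=-2, E=0, A=-2]  = 2
Y = B - 3·X  [with B=2, X=-2]  = 8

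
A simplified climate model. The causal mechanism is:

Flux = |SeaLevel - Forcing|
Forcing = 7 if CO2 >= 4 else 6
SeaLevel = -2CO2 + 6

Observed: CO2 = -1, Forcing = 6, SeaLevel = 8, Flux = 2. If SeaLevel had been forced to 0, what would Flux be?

The intervention breaks the incoming arrows to SeaLevel: SeaLevel = -2CO2 + 6 no longer applies, and SeaLevel = 0.
Forcing = 7 if CO2 >= 4 else 6  [with CO2=-1]  = 6
Flux = |SeaLevel - Forcing|  [with SeaLevel=0, Forcing=6]  = 6

6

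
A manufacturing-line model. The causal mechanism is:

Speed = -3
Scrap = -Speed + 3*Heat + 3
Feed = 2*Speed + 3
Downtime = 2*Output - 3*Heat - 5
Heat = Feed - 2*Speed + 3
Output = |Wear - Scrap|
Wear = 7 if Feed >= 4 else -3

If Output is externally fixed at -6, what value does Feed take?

-3

do(Output=-6) replaces the equation Output = |Wear - Scrap| with the constant Output = -6.
Feed is not downstream of the intervention, so its value is determined by the original equations.
Feed = 2*Speed + 3  [with Speed=-3]  = -3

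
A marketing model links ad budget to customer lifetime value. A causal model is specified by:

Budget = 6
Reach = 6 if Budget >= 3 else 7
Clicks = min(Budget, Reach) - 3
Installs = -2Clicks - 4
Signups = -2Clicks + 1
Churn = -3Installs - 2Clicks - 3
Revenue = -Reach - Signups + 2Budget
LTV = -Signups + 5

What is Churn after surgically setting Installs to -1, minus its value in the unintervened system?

-27

Under do(Installs=-1), the mechanism Installs = -2Clicks - 4 is discarded; Installs is fixed at -1.
Reach = 6 if Budget >= 3 else 7  [with Budget=6]  = 6
Clicks = min(Budget, Reach) - 3  [with Budget=6, Reach=6]  = 3
Churn = -3Installs - 2Clicks - 3  [with Installs=-1, Clicks=3]  = -6
Without intervention: Reach = 6 if Budget >= 3 else 7  [with Budget=6]  = 6; Clicks = min(Budget, Reach) - 3  [with Budget=6, Reach=6]  = 3; Installs = -2Clicks - 4  [with Clicks=3]  = -10; Churn = -3Installs - 2Clicks - 3  [with Installs=-10, Clicks=3]  = 21.
Change = -6 − 21 = -27.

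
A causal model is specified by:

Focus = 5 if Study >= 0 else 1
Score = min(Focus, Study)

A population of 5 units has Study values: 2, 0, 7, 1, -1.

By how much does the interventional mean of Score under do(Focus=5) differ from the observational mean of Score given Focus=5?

Under do(Focus=5), Focus's equation is replaced by Focus=5 for every unit. Per-unit Score: 2, 0, 5, 1, -1. Mean = 1.4.
Observing Focus=5 restricts to units where Focus's equation naturally yields 5: Study ∈ {2, 0, 7, 1}. In that subpopulation Score = 2, 0, 5, 1, mean 2.
Difference = 1.4 − 2 = -0.6.

-0.6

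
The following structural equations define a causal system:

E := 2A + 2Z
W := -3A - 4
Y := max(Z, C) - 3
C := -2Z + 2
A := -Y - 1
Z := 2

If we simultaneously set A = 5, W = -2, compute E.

14

Setting A = 5, W = -2 by intervention discards those variables' equations.
E = 2A + 2Z  [with A=5, Z=2]  = 14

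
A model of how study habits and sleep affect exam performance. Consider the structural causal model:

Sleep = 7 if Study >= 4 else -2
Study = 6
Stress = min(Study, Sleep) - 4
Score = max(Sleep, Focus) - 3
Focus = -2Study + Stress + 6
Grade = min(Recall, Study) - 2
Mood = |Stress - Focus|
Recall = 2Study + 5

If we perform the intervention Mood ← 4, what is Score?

4

do(Mood=4) replaces the equation Mood = |Stress - Focus| with the constant Mood = 4.
Since Score is not a descendant of the intervened variable, it is unaffected.
Sleep = 7 if Study >= 4 else -2  [with Study=6]  = 7
Stress = min(Study, Sleep) - 4  [with Study=6, Sleep=7]  = 2
Focus = -2Study + Stress + 6  [with Study=6, Stress=2]  = -4
Score = max(Sleep, Focus) - 3  [with Sleep=7, Focus=-4]  = 4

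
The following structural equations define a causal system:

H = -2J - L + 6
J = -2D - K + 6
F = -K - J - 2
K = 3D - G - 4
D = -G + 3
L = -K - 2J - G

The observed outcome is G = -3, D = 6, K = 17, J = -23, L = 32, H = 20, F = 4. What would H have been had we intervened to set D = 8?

26

Under do(D=8), the mechanism D = -G + 3 is discarded; D is fixed at 8.
K = 3D - G - 4  [with D=8, G=-3]  = 23
J = -2D - K + 6  [with D=8, K=23]  = -33
L = -K - 2J - G  [with K=23, J=-33, G=-3]  = 46
H = -2J - L + 6  [with J=-33, L=46]  = 26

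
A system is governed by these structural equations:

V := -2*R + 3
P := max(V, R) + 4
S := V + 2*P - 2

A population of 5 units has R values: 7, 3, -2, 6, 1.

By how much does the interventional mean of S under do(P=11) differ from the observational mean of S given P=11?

-1

Every unit gets P=11 under the intervention. S values become 9, 17, 27, 11, 21; E[S|do(P=11)] = 17.
E[S|P=11] averages over only the 2 units with P=11 (R = 7, -2): S = 9, 27, mean 18.
Difference = 17 − 18 = -1.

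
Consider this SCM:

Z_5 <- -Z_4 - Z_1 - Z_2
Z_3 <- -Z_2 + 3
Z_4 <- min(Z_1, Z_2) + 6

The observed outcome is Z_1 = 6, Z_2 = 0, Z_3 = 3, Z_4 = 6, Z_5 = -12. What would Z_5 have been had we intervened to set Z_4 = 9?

-15

Intervening sets Z_4 = 9 and removes its equation (Z_4 <- min(Z_1, Z_2) + 6).
Z_5 = -Z_4 - Z_1 - Z_2  [with Z_4=9, Z_1=6, Z_2=0]  = -15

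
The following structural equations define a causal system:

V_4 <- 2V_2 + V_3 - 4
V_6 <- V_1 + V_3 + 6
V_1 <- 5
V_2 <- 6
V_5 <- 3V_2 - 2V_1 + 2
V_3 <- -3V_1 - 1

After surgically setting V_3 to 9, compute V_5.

do(V_3=9) replaces the equation V_3 <- -3V_1 - 1 with the constant V_3 = 9.
V_5 is not downstream of the intervention, so its value is determined by the original equations.
V_5 = 3V_2 - 2V_1 + 2  [with V_2=6, V_1=5]  = 10

10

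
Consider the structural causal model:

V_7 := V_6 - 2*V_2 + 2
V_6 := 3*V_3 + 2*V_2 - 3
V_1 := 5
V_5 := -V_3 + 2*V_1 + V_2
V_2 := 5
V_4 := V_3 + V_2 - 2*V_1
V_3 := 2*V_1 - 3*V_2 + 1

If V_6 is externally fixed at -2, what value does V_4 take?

do(V_6=-2) replaces the equation V_6 := 3*V_3 + 2*V_2 - 3 with the constant V_6 = -2.
No directed path runs from V_6 to V_4, so V_4 keeps its natural value.
V_3 = 2*V_1 - 3*V_2 + 1  [with V_1=5, V_2=5]  = -4
V_4 = V_3 + V_2 - 2*V_1  [with V_3=-4, V_2=5, V_1=5]  = -9

-9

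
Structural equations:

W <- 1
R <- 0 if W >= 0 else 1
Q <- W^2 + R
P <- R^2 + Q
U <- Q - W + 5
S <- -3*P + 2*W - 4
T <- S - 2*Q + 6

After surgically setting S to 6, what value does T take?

10

Intervening sets S = 6 and removes its equation (S <- -3*P + 2*W - 4).
R = 0 if W >= 0 else 1  [with W=1]  = 0
Q = W^2 + R  [with W=1, R=0]  = 1
T = S - 2*Q + 6  [with S=6, Q=1]  = 10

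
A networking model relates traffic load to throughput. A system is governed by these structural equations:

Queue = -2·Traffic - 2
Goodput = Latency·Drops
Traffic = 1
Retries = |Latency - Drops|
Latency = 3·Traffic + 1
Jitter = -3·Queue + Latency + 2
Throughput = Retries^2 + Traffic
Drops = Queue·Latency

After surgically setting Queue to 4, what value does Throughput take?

The intervention breaks the incoming arrows to Queue: Queue = -2·Traffic - 2 no longer applies, and Queue = 4.
Latency = 3·Traffic + 1  [with Traffic=1]  = 4
Drops = Queue·Latency  [with Queue=4, Latency=4]  = 16
Retries = |Latency - Drops|  [with Latency=4, Drops=16]  = 12
Throughput = Retries^2 + Traffic  [with Retries=12, Traffic=1]  = 145

145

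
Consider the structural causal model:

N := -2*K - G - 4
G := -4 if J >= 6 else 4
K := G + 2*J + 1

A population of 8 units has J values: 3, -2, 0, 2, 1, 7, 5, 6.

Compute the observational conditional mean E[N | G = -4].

-20

Observing G=-4 restricts to units where G's equation naturally yields -4: J ∈ {7, 6}. In that subpopulation N = -22, -18, mean -20.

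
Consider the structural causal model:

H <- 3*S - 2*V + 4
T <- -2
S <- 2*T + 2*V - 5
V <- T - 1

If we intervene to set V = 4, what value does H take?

-7

Under do(V=4), the mechanism V <- T - 1 is discarded; V is fixed at 4.
S = 2*T + 2*V - 5  [with T=-2, V=4]  = -1
H = 3*S - 2*V + 4  [with S=-1, V=4]  = -7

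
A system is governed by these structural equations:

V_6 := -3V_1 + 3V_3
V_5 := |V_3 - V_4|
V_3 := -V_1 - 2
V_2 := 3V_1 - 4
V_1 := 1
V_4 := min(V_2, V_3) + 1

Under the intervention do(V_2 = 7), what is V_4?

Under do(V_2=7), the mechanism V_2 := 3V_1 - 4 is discarded; V_2 is fixed at 7.
V_3 = -V_1 - 2  [with V_1=1]  = -3
V_4 = min(V_2, V_3) + 1  [with V_2=7, V_3=-3]  = -2

-2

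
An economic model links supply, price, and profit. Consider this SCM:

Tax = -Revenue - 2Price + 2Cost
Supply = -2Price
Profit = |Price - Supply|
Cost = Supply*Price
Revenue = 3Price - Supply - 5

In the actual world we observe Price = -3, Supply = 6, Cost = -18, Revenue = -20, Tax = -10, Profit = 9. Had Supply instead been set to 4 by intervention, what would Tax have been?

do(Supply=4) replaces the equation Supply = -2Price with the constant Supply = 4.
Cost = Supply*Price  [with Supply=4, Price=-3]  = -12
Revenue = 3Price - Supply - 5  [with Price=-3, Supply=4]  = -18
Tax = -Revenue - 2Price + 2Cost  [with Revenue=-18, Price=-3, Cost=-12]  = 0

0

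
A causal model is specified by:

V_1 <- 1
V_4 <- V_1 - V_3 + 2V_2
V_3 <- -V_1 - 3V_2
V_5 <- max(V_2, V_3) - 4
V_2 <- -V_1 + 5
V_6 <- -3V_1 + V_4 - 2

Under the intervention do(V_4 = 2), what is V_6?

-3

Under do(V_4=2), the mechanism V_4 <- V_1 - V_3 + 2V_2 is discarded; V_4 is fixed at 2.
V_6 = -3V_1 + V_4 - 2  [with V_1=1, V_4=2]  = -3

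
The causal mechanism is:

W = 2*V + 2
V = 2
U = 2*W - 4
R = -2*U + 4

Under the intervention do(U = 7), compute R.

The intervention breaks the incoming arrows to U: U = 2*W - 4 no longer applies, and U = 7.
R = -2*U + 4  [with U=7]  = -10

-10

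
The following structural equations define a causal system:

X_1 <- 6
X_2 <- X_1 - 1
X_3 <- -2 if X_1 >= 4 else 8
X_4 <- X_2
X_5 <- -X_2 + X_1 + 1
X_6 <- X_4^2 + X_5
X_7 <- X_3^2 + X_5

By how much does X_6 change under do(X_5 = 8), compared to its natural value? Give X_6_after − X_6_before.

6

The intervention breaks the incoming arrows to X_5: X_5 <- -X_2 + X_1 + 1 no longer applies, and X_5 = 8.
X_2 = X_1 - 1  [with X_1=6]  = 5
X_4 = X_2  [with X_2=5]  = 5
X_6 = X_4^2 + X_5  [with X_4=5, X_5=8]  = 33
Without intervention: X_2 = X_1 - 1  [with X_1=6]  = 5; X_4 = X_2  [with X_2=5]  = 5; X_5 = -X_2 + X_1 + 1  [with X_2=5, X_1=6]  = 2; X_6 = X_4^2 + X_5  [with X_4=5, X_5=2]  = 27.
Change = 33 − 27 = 6.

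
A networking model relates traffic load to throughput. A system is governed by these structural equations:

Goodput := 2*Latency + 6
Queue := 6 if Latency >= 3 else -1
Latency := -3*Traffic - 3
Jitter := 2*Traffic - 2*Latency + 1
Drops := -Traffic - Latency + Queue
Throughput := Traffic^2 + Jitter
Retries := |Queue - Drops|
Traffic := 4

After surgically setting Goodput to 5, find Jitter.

39

The intervention breaks the incoming arrows to Goodput: Goodput := 2*Latency + 6 no longer applies, and Goodput = 5.
Jitter is not downstream of the intervention, so its value is determined by the original equations.
Latency = -3*Traffic - 3  [with Traffic=4]  = -15
Jitter = 2*Traffic - 2*Latency + 1  [with Traffic=4, Latency=-15]  = 39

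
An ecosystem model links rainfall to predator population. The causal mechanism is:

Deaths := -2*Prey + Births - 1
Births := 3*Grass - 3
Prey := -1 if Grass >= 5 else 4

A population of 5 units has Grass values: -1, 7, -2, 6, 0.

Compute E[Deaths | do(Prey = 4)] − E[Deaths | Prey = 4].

The intervention sets Prey=4 in all 5 units regardless of Grass. Recomputing Deaths per unit gives -15, 9, -18, 6, -12; average -6.
Conditioning on Prey=4 selects the 3 unit(s) with Grass ∈ {-1, -2, 0}. Their Deaths values: -15, -18, -12. Mean = -15.
Difference = -6 − (-15) = 9.

9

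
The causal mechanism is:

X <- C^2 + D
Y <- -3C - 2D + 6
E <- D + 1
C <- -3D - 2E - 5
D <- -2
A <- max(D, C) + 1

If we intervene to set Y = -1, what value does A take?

4

do(Y=-1) replaces the equation Y <- -3C - 2D + 6 with the constant Y = -1.
No directed path runs from Y to A, so A keeps its natural value.
E = D + 1  [with D=-2]  = -1
C = -3D - 2E - 5  [with D=-2, E=-1]  = 3
A = max(D, C) + 1  [with D=-2, C=3]  = 4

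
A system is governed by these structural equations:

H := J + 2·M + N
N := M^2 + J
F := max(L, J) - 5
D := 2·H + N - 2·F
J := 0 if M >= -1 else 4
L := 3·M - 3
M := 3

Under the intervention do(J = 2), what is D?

Under do(J=2), the mechanism J := 0 if M >= -1 else 4 is discarded; J is fixed at 2.
L = 3·M - 3  [with M=3]  = 6
F = max(L, J) - 5  [with L=6, J=2]  = 1
N = M^2 + J  [with M=3, J=2]  = 11
H = J + 2·M + N  [with J=2, M=3, N=11]  = 19
D = 2·H + N - 2·F  [with H=19, N=11, F=1]  = 47

47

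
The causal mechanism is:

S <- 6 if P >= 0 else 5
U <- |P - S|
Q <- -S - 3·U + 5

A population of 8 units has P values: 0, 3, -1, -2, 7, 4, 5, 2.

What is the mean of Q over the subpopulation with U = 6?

-18.5

Observing U=6 restricts to units where U's equation naturally yields 6: P ∈ {0, -1}. In that subpopulation Q = -19, -18, mean -18.5.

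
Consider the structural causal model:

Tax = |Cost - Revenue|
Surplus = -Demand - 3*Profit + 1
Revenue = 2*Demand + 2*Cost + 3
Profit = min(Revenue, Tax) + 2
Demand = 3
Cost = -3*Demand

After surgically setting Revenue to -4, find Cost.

Under do(Revenue=-4), the mechanism Revenue = 2*Demand + 2*Cost + 3 is discarded; Revenue is fixed at -4.
Since Cost is not a descendant of the intervened variable, it is unaffected.
Cost = -3*Demand  [with Demand=3]  = -9

-9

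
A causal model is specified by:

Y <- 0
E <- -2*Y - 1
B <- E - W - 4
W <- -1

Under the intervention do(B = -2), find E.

-1

Under do(B=-2), the mechanism B <- E - W - 4 is discarded; B is fixed at -2.
Since E is not a descendant of the intervened variable, it is unaffected.
E = -2*Y - 1  [with Y=0]  = -1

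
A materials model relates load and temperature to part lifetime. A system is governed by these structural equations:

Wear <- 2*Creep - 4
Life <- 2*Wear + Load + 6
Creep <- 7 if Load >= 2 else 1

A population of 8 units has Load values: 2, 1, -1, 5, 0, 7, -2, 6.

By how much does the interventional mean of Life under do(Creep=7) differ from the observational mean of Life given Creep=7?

Every unit gets Creep=7 under the intervention. Life values become 28, 27, 25, 31, 26, 33, 24, 32; E[Life|do(Creep=7)] = 28.25.
Observing Creep=7 restricts to units where Creep's equation naturally yields 7: Load ∈ {2, 5, 7, 6}. In that subpopulation Life = 28, 31, 33, 32, mean 31.
Difference = 28.25 − 31 = -2.75.

-2.75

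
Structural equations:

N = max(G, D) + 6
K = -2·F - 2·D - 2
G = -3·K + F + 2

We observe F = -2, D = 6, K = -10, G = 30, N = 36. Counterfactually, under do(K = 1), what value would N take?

12

do(K=1) replaces the equation K = -2·F - 2·D - 2 with the constant K = 1.
G = -3·K + F + 2  [with K=1, F=-2]  = -3
N = max(G, D) + 6  [with G=-3, D=6]  = 12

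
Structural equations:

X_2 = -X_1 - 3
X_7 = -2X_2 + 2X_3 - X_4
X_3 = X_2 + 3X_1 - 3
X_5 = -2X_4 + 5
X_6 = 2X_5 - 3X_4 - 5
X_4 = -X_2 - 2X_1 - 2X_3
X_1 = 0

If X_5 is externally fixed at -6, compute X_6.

The intervention breaks the incoming arrows to X_5: X_5 = -2X_4 + 5 no longer applies, and X_5 = -6.
X_2 = -X_1 - 3  [with X_1=0]  = -3
X_3 = X_2 + 3X_1 - 3  [with X_2=-3, X_1=0]  = -6
X_4 = -X_2 - 2X_1 - 2X_3  [with X_2=-3, X_1=0, X_3=-6]  = 15
X_6 = 2X_5 - 3X_4 - 5  [with X_5=-6, X_4=15]  = -62

-62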